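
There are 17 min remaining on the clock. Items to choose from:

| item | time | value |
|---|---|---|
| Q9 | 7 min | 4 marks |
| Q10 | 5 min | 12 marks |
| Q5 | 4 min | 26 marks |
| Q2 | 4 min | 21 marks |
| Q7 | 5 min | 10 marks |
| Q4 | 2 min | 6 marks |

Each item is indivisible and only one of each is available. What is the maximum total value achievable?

65 marks

Check high-value combinations within 17 min:
- Q10+Q5+Q2+Q4: time 5+4+4+2=15, value 12+26+21+6=65
- Q5+Q2+Q7+Q4: time 4+4+5+2=15, value 26+21+10+6=63
- Q10+Q5+Q2: time 5+4+4=13, value 12+26+21=59
- Q5+Q2+Q7: time 4+4+5=13, value 26+21+10=57
- Q9+Q5+Q2+Q4: time 7+4+4+2=17, value 4+26+21+6=57
Best: 65 marks.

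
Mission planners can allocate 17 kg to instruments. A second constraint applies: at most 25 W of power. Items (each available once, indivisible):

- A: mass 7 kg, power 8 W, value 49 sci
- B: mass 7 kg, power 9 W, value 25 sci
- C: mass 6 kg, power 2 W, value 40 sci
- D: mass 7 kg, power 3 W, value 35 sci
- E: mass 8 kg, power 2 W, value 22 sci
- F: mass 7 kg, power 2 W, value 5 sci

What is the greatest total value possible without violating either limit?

Feasible sets respecting both limits:
- A+C: mass 13, power 10, value 89
- A+D: mass 14, power 11, value 84
- C+D: mass 13, power 5, value 75
Best: 89 sci.

89 sci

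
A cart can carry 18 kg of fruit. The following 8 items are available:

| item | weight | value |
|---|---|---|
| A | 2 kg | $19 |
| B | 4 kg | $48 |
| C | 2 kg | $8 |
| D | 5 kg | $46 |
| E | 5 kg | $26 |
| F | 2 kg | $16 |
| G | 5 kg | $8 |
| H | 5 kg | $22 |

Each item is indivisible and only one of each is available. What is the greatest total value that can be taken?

$155

Check high-value combinations within 18 kg:
- A+B+D+E+F: weight 2+4+5+5+2=18, value 19+48+46+26+16=155
- A+B+D+F+H: weight 2+4+5+2+5=18, value 19+48+46+16+22=151
- A+B+C+D+E: weight 2+4+2+5+5=18, value 19+48+8+46+26=147
Best: $155.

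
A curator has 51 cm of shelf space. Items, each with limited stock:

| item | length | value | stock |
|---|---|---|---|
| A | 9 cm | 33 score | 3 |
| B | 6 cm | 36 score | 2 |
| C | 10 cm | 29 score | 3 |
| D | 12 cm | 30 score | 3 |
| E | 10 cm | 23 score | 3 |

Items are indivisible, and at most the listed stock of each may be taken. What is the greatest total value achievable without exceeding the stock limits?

Top feasible selections:
- 3×A + 2×B + 1×D: length 51, value 201
- 3×A + 2×B + 1×C: length 49, value 200
- 2×A + 2×B + 2×C: length 50, value 196
- 3×A + 2×B + 1×E: length 49, value 194
Best: 201 score.

201 score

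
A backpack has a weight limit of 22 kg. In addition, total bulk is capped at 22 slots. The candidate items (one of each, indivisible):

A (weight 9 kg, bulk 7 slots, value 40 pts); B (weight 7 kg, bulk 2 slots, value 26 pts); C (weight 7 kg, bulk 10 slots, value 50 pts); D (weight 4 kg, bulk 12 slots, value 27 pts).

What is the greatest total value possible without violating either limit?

93 pts

Feasible sets respecting both limits:
- A+B+D: weight 20, bulk 21, value 93
- A+C: weight 16, bulk 17, value 90
- C+D: weight 11, bulk 22, value 77
- B+C: weight 14, bulk 12, value 76
Best: 93 pts.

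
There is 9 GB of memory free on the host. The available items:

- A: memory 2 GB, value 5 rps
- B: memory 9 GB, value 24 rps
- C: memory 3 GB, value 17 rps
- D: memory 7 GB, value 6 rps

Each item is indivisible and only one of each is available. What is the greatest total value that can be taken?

Check high-value combinations within 9 GB:
- B: memory 9, value 24
- A+C: memory 2+3=5, value 5+17=22
- C: memory 3, value 17
- A+D: memory 2+7=9, value 5+6=11
Best: 24 rps.

24 rps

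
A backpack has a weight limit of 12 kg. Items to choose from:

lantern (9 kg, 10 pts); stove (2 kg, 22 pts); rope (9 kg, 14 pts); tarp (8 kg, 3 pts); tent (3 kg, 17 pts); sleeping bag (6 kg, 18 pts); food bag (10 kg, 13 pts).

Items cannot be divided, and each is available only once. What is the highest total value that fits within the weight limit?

This is a 0/1 knapsack; check combinations near the capacity.
- stove+tent+sleeping bag: weight 2+3+6=11, value 22+17+18=57
- stove+sleeping bag: weight 2+6=8, value 22+18=40
- stove+tent: weight 2+3=5, value 22+17=39
- stove+rope: weight 2+9=11, value 22+14=36
- tent+sleeping bag: weight 3+6=9, value 17+18=35
Best: 57 pts.

57 pts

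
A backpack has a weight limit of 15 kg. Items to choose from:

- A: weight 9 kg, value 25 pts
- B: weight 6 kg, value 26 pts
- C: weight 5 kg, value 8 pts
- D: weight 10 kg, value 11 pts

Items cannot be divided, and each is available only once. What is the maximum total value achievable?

51 pts

Check high-value combinations within 15 kg:
- A+B: weight 9+6=15, value 25+26=51
- B+C: weight 6+5=11, value 26+8=34
- A+C: weight 9+5=14, value 25+8=33
- B: weight 6, value 26
Best: 51 pts.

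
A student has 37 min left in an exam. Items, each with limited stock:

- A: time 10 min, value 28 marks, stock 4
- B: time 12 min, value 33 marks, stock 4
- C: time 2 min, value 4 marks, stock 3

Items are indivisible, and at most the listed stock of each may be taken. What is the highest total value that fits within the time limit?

99 marks

Best selections within time 37 and stock limits:
- 3×B: time 36, value 99
- 1×A + 2×B + 1×C: time 36, value 98
- 2×A + 1×B + 2×C: time 36, value 97
- 3×A + 3×C: time 36, value 96
Best: 99 marks.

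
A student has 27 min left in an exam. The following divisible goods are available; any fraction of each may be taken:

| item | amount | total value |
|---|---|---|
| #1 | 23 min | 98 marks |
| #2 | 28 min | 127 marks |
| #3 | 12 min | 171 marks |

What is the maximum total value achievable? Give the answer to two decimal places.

239.04

Take in order of value per unit:
- #3 (171/12 per unit): all 12 → value 171, running total 171.00
- #2 (127/28 per unit): 15 of 28 → value 15×127/28 = 68.0357, running total 239.04
Total 239.04.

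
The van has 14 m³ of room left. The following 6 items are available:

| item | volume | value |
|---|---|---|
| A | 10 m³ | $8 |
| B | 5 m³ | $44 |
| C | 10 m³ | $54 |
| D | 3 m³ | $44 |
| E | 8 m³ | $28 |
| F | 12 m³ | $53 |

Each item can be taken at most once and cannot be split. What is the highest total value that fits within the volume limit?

$98

This is a 0/1 knapsack; check combinations near the capacity.
- C+D: volume 10+3=13, value 54+44=98
- B+D: volume 5+3=8, value 44+44=88
- D+E: volume 3+8=11, value 44+28=72
- B+E: volume 5+8=13, value 44+28=72
Best: $98.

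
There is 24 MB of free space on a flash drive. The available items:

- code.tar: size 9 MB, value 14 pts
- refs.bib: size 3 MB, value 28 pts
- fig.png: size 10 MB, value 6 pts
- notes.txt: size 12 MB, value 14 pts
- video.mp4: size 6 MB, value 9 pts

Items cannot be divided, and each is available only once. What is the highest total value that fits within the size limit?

Check high-value combinations within 24 MB:
- code.tar+refs.bib+notes.txt: size 9+3+12=24, value 14+28+14=56
- code.tar+refs.bib+video.mp4: size 9+3+6=18, value 14+28+9=51
- refs.bib+notes.txt+video.mp4: size 3+12+6=21, value 28+14+9=51
Best: 56 pts.

56 pts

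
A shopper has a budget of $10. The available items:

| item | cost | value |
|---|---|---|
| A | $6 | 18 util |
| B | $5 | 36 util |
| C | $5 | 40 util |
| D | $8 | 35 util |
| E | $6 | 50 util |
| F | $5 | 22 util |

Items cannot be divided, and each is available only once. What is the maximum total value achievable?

This is a 0/1 knapsack; check combinations near the capacity.
- B+C: cost 5+5=10, value 36+40=76
- C+F: cost 5+5=10, value 40+22=62
- B+F: cost 5+5=10, value 36+22=58
- E: cost 6, value 50
Best: 76 util.

76 util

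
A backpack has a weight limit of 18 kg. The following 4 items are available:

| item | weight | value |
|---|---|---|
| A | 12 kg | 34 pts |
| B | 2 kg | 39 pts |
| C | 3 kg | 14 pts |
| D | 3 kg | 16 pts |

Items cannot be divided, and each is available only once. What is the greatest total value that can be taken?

This is a 0/1 knapsack; check combinations near the capacity.
- A+B+D: weight 12+2+3=17, value 34+39+16=89
- A+B+C: weight 12+2+3=17, value 34+39+14=87
- A+B: weight 12+2=14, value 34+39=73
- B+C+D: weight 2+3+3=8, value 39+14+16=69
Best: 89 pts.

89 pts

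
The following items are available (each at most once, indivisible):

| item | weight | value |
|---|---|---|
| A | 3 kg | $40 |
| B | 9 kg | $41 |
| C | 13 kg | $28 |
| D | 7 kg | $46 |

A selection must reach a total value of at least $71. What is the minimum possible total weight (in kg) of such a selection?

10

Subsets with value ≥ 71, sorted by total weight:
- A+D: weight 10, value 86
- A+B: weight 12, value 81
- B+D: weight 16, value 87
- A+B+D: weight 19, value 127
Minimum weight: 10 kg.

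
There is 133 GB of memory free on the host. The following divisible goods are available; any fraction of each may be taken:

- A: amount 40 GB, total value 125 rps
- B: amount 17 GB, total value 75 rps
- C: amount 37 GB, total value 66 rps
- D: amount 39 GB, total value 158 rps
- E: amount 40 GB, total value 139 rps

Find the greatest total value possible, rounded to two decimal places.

Take in order of value per unit:
- B (75/17 per unit): all 17 → value 75, running total 75.00
- D (158/39 per unit): all 39 → value 158, running total 233.00
- E (139/40 per unit): all 40 → value 139, running total 372.00
- A (125/40 per unit): 37 of 40 → value 37×125/40 = 115.6250, running total 487.63
Total 487.63.

487.63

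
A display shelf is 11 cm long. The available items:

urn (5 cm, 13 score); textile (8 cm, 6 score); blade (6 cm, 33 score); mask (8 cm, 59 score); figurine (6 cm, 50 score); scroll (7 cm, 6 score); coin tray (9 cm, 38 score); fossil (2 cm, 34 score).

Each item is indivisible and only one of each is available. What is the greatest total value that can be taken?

93 score

Check high-value combinations within 11 cm:
- mask+fossil: length 8+2=10, value 59+34=93
- figurine+fossil: length 6+2=8, value 50+34=84
- coin tray+fossil: length 9+2=11, value 38+34=72
- blade+fossil: length 6+2=8, value 33+34=67
- urn+figurine: length 5+6=11, value 13+50=63
Best: 93 score.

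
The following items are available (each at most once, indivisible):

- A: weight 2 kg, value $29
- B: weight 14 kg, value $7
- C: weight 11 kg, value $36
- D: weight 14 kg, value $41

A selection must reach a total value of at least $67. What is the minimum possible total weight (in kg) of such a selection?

Subsets with value ≥ 67, sorted by total weight:
- A+D: weight 16, value 70
- C+D: weight 25, value 77
Minimum weight: 16 kg.

16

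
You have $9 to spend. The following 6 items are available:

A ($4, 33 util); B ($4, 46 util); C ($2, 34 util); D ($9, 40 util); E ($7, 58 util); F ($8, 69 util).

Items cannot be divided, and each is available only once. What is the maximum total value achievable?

92 util

Check high-value combinations within $9:
- C+E: cost 2+7=9, value 34+58=92
- B+C: cost 4+2=6, value 46+34=80
- A+B: cost 4+4=8, value 33+46=79
Best: 92 util.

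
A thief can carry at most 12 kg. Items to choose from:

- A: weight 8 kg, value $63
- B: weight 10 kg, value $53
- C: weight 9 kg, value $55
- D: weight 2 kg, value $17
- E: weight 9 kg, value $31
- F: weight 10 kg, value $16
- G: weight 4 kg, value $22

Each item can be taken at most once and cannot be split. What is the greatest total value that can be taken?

$85

Check high-value combinations within 12 kg:
- A+G: weight 8+4=12, value 63+22=85
- A+D: weight 8+2=10, value 63+17=80
- C+D: weight 9+2=11, value 55+17=72
- B+D: weight 10+2=12, value 53+17=70
- A: weight 8, value 63
Best: $85.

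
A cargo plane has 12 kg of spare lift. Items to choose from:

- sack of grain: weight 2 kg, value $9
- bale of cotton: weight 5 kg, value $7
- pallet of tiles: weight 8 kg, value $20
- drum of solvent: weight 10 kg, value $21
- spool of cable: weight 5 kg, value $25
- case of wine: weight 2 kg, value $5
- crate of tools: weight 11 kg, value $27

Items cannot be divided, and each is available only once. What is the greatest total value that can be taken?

Check high-value combinations within 12 kg:
- sack of grain+bale of cotton+spool of cable: weight 2+5+5=12, value 9+7+25=41
- sack of grain+spool of cable+case of wine: weight 2+5+2=9, value 9+25+5=39
- bale of cotton+spool of cable+case of wine: weight 5+5+2=12, value 7+25+5=37
- sack of grain+spool of cable: weight 2+5=7, value 9+25=34
- sack of grain+pallet of tiles+case of wine: weight 2+8+2=12, value 9+20+5=34
Best: $41.

$41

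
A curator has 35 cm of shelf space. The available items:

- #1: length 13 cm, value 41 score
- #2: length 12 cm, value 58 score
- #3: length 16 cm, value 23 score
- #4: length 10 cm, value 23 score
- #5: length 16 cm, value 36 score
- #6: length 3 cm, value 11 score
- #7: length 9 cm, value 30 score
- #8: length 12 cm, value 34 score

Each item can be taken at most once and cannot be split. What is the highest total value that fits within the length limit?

129 score

Check high-value combinations within 35 cm:
- #1+#2+#7: length 13+12+9=34, value 41+58+30=129
- #2+#7+#8: length 12+9+12=33, value 58+30+34=122
- #2+#4+#6+#7: length 12+10+3+9=34, value 58+23+11+30=122
- #1+#2+#4: length 13+12+10=35, value 41+58+23=122
- #2+#4+#8: length 12+10+12=34, value 58+23+34=115
Best: 129 score.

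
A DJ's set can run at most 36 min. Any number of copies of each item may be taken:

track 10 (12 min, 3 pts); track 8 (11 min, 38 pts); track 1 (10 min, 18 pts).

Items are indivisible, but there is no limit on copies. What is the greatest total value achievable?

114 pts

Best value-per-unit is track 8 at 38/11, and filling with it alone uses duration 3×11=33. No mix of the others beats 3×38 = 114.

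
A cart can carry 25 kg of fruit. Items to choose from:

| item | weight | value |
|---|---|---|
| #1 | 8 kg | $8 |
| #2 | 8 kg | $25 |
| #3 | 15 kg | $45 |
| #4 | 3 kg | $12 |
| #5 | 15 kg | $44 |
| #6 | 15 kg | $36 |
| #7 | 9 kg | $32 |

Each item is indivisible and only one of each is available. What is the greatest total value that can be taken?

Check high-value combinations within 25 kg:
- #3+#7: weight 15+9=24, value 45+32=77
- #5+#7: weight 15+9=24, value 44+32=76
- #2+#3: weight 8+15=23, value 25+45=70
- #2+#4+#7: weight 8+3+9=20, value 25+12+32=69
- #2+#5: weight 8+15=23, value 25+44=69
Best: $77.

$77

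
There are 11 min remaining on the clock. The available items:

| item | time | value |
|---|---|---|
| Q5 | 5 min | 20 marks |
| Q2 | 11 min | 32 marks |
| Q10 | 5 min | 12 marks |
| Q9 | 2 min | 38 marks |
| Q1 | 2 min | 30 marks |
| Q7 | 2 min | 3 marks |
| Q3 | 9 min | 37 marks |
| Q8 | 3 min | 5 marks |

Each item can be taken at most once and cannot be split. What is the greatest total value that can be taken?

91 marks

Check high-value combinations within 11 min:
- Q5+Q9+Q1+Q7: time 5+2+2+2=11, value 20+38+30+3=91
- Q5+Q9+Q1: time 5+2+2=9, value 20+38+30=88
- Q10+Q9+Q1+Q7: time 5+2+2+2=11, value 12+38+30+3=83
Best: 91 marks.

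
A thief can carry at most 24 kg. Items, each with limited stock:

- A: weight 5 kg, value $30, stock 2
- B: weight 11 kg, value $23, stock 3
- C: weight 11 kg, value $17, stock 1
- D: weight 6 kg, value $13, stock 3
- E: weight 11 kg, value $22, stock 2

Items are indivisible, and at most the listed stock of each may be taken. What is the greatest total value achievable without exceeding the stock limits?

$86

Top feasible selections:
- 2×A + 2×D: weight 22, value 86
- 2×A + 1×B: weight 21, value 83
- 2×A + 1×E: weight 21, value 82
Best: $86.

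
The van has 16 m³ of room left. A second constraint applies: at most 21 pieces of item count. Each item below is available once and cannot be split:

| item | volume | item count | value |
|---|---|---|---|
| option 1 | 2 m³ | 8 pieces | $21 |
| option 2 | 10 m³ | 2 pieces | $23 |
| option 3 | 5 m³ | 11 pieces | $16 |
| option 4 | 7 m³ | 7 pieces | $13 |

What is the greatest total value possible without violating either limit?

$44

Feasible sets respecting both limits:
- option 1+option 2: volume 12, item count 10, value 44
- option 2+option 3: volume 15, item count 13, value 39
- option 1+option 3: volume 7, item count 19, value 37
Best: $44.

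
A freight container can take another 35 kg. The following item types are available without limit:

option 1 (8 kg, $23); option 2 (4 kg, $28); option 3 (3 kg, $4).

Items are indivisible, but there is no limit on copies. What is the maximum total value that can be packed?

$228

Best value-per-unit is option 2 at 28/4; filling with it alone gives 8×28 = 224.
Optimal mix: 8×option 2 + 1×option 3 → weight 35, value 228.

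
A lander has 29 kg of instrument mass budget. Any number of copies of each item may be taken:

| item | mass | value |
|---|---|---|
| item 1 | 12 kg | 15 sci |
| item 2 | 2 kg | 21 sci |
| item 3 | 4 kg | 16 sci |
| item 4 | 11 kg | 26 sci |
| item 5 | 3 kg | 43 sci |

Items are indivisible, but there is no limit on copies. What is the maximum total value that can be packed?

408 sci

Best value-per-unit is item 5 at 43/3; filling with it alone gives 9×43 = 387.
Optimal mix: 1×item 2 + 9×item 5 → mass 29, value 408.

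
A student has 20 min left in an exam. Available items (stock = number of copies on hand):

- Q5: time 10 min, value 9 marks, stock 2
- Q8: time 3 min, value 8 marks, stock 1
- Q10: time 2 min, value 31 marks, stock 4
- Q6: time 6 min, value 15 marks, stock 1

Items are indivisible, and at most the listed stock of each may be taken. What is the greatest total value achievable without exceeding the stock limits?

Best selections within time 20 and stock limits:
- 1×Q8 + 4×Q10 + 1×Q6: time 17, value 147
- 4×Q10 + 1×Q6: time 14, value 139
Best: 147 marks.

147 marks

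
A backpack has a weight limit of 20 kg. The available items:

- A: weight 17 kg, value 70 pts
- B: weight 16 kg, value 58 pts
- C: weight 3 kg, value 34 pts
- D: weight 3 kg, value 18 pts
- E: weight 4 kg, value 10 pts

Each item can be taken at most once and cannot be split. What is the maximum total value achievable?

104 pts

Check high-value combinations within 20 kg:
- A+C: weight 17+3=20, value 70+34=104
- B+C: weight 16+3=19, value 58+34=92
- A+D: weight 17+3=20, value 70+18=88
Best: 104 pts.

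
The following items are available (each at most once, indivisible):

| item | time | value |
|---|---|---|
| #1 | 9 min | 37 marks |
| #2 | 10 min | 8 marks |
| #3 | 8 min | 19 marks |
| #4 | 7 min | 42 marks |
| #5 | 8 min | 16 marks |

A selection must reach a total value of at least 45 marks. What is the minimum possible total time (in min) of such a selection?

15

Subsets with value ≥ 45, sorted by total time:
- #3+#4: time 15, value 61
- #4+#5: time 15, value 58
- #1+#4: time 16, value 79
Minimum time: 15 min.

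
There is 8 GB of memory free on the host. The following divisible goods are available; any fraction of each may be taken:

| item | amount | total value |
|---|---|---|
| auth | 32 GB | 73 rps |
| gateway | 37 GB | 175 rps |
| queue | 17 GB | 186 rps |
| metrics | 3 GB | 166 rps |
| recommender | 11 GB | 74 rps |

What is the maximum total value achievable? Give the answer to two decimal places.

220.71

Take in order of value per unit:
- metrics (166/3 per unit): all 3 → value 166, running total 166.00
- queue (186/17 per unit): 5 of 17 → value 5×186/17 = 54.7059, running total 220.71
Total 220.71.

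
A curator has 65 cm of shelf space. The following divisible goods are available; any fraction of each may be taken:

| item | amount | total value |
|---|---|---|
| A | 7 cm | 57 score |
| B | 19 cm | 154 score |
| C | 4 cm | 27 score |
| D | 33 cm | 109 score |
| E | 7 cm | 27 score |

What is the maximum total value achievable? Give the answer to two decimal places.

357.48

Take in order of value per unit:
- A (57/7 per unit): all 7 → value 57, running total 57.00
- B (154/19 per unit): all 19 → value 154, running total 211.00
- C (27/4 per unit): all 4 → value 27, running total 238.00
- E (27/7 per unit): all 7 → value 27, running total 265.00
- D (109/33 per unit): 28 of 33 → value 28×109/33 = 92.4848, running total 357.48
Total 357.48.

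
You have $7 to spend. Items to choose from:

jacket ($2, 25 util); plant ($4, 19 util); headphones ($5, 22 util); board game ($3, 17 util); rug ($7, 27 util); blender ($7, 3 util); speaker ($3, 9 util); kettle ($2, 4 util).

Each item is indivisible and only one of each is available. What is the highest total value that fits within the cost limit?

47 util

This is a 0/1 knapsack; check combinations near the capacity.
- jacket+headphones: cost 2+5=7, value 25+22=47
- jacket+board game+kettle: cost 2+3+2=7, value 25+17+4=46
- jacket+plant: cost 2+4=6, value 25+19=44
- jacket+board game: cost 2+3=5, value 25+17=42
- jacket+speaker+kettle: cost 2+3+2=7, value 25+9+4=38
Best: 47 util.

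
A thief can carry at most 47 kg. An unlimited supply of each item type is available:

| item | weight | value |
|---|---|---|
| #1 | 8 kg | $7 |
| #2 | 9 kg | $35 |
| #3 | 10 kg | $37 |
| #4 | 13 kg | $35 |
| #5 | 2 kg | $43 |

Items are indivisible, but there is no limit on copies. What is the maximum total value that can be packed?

$989

Best value-per-unit is #5 at 43/2, and filling with it alone uses weight 23×2=46. No mix of the others beats 23×43 = 989.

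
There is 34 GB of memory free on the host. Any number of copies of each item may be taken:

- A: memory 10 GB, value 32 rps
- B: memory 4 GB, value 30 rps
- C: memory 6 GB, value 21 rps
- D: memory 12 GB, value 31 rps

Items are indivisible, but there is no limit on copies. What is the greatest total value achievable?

240 rps

Best value-per-unit is B at 30/4, and filling with it alone uses memory 8×4=32. No mix of the others beats 8×30 = 240.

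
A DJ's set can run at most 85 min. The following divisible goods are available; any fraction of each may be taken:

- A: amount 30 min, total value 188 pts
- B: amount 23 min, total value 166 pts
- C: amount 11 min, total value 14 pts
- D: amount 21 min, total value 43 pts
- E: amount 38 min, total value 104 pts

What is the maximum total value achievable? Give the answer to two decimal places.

Take in order of value per unit:
- B (166/23 per unit): all 23 → value 166, running total 166.00
- A (188/30 per unit): all 30 → value 188, running total 354.00
- E (104/38 per unit): 32 of 38 → value 32×104/38 = 87.5789, running total 441.58
Total 441.58.

441.58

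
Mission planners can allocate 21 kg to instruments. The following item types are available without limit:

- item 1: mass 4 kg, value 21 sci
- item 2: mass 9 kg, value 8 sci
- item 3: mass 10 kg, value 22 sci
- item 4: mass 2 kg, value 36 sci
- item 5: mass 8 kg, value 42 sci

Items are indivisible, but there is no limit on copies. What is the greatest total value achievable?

Best value-per-unit is item 4 at 36/2, and filling with it alone uses mass 10×2=20. No mix of the others beats 10×36 = 360.

360 sci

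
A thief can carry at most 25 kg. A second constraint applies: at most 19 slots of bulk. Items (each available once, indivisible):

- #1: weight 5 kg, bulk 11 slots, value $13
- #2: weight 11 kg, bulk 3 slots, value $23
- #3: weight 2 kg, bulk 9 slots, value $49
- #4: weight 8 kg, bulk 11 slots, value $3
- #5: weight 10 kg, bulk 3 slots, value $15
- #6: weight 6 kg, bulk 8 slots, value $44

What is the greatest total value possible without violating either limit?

Feasible sets respecting both limits:
- #3+#6: weight 8, bulk 17, value 93
- #2+#3+#5: weight 23, bulk 15, value 87
- #2+#3: weight 13, bulk 12, value 72
- #2+#6: weight 17, bulk 11, value 67
Best: $93.

$93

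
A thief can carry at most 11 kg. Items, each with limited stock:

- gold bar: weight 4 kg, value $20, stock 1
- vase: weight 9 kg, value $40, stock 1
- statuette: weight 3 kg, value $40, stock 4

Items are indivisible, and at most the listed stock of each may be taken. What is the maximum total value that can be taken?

$120

Top feasible selections:
- 3×statuette: weight 9, value 120
- 1×gold bar + 2×statuette: weight 10, value 100
Best: $120.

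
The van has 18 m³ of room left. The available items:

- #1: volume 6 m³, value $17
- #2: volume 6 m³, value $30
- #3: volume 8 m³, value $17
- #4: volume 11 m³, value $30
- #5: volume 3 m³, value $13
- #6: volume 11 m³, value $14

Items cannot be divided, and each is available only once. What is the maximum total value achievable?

$60

Check high-value combinations within 18 m³:
- #1+#2+#5: volume 6+6+3=15, value 17+30+13=60
- #2+#4: volume 6+11=17, value 30+30=60
- #2+#3+#5: volume 6+8+3=17, value 30+17+13=60
Best: $60.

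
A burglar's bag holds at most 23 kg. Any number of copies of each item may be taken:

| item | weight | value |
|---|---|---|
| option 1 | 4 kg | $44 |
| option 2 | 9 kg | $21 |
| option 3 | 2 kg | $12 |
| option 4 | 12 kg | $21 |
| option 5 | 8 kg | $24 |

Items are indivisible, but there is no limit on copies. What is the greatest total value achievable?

Best value-per-unit is option 1 at 44/4; filling with it alone gives 5×44 = 220.
Optimal mix: 5×option 1 + 1×option 3 → weight 22, value 232.

$232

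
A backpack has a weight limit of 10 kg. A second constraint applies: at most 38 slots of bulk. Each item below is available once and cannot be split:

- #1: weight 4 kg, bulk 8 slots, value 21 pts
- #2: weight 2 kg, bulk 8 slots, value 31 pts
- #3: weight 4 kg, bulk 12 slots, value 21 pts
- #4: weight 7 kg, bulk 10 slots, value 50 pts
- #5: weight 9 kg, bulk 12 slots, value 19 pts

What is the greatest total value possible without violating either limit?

81 pts

Feasible sets respecting both limits:
- #2+#4: weight 9, bulk 18, value 81
- #1+#2+#3: weight 10, bulk 28, value 73
- #1+#2: weight 6, bulk 16, value 52
- #2+#3: weight 6, bulk 20, value 52
Best: 81 pts.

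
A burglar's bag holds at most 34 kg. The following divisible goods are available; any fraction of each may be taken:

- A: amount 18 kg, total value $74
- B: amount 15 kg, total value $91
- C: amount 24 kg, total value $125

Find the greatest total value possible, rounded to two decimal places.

Take in order of value per unit:
- B (91/15 per unit): all 15 → value 91, running total 91.00
- C (125/24 per unit): 19 of 24 → value 19×125/24 = 98.9583, running total 189.96
Total 189.96.

189.96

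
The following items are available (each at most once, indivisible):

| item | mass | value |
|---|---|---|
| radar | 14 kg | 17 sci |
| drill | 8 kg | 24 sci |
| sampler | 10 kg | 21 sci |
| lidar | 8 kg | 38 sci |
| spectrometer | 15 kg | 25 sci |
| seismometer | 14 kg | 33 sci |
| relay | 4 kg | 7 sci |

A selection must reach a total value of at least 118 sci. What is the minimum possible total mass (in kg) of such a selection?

44

Subsets with value ≥ 118, sorted by total mass:
- drill+sampler+lidar+seismometer+relay: mass 44, value 123
- drill+lidar+spectrometer+seismometer: mass 45, value 120
- radar+drill+lidar+seismometer+relay: mass 48, value 119
Minimum mass: 44 kg.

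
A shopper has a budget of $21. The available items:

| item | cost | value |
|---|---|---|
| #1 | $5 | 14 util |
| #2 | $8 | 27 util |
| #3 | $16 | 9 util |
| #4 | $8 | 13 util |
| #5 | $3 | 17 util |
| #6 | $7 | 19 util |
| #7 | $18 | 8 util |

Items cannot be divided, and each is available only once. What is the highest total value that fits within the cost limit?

63 util

Check high-value combinations within $21:
- #2+#5+#6: cost 8+3+7=18, value 27+17+19=63
- #1+#2+#6: cost 5+8+7=20, value 14+27+19=60
- #1+#2+#5: cost 5+8+3=16, value 14+27+17=58
- #2+#4+#5: cost 8+8+3=19, value 27+13+17=57
- #1+#2+#4: cost 5+8+8=21, value 14+27+13=54
Best: 63 util.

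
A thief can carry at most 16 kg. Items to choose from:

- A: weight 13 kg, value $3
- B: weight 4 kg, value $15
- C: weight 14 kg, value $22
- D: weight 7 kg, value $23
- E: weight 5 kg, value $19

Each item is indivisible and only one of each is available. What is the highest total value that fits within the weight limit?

$57

This is a 0/1 knapsack; check combinations near the capacity.
- B+D+E: weight 4+7+5=16, value 15+23+19=57
- D+E: weight 7+5=12, value 23+19=42
- B+D: weight 4+7=11, value 15+23=38
- B+E: weight 4+5=9, value 15+19=34
- D: weight 7, value 23
Best: $57.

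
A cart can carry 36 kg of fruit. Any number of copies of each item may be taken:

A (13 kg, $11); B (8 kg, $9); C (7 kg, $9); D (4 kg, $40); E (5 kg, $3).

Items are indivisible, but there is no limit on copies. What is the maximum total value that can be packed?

Best value-per-unit is D at 40/4, and filling with it alone uses weight 9×4=36. No mix of the others beats 9×40 = 360.

$360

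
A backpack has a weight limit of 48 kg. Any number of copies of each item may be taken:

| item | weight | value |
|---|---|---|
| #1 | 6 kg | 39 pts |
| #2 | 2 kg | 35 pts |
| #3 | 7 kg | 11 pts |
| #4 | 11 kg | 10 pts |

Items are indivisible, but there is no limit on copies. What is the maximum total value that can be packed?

840 pts

Best value-per-unit is #2 at 35/2, and filling with it alone uses weight 24×2=48. No mix of the others beats 24×35 = 840.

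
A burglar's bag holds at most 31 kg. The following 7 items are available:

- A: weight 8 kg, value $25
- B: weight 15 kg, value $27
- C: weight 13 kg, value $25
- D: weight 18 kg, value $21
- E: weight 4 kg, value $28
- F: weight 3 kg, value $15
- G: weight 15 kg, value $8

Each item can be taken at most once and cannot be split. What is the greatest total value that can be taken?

$95

Check high-value combinations within 31 kg:
- A+B+E+F: weight 8+15+4+3=30, value 25+27+28+15=95
- A+C+E+F: weight 8+13+4+3=28, value 25+25+28+15=93
- A+B+E: weight 8+15+4=27, value 25+27+28=80
- A+C+E: weight 8+13+4=25, value 25+25+28=78
- A+E+F+G: weight 8+4+3+15=30, value 25+28+15+8=76
Best: $95.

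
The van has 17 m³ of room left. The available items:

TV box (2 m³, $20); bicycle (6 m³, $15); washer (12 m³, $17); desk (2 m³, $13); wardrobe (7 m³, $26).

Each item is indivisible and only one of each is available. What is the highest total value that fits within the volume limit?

$74

This is a 0/1 knapsack; check combinations near the capacity.
- TV box+bicycle+desk+wardrobe: volume 2+6+2+7=17, value 20+15+13+26=74
- TV box+bicycle+wardrobe: volume 2+6+7=15, value 20+15+26=61
- TV box+desk+wardrobe: volume 2+2+7=11, value 20+13+26=59
Best: $74.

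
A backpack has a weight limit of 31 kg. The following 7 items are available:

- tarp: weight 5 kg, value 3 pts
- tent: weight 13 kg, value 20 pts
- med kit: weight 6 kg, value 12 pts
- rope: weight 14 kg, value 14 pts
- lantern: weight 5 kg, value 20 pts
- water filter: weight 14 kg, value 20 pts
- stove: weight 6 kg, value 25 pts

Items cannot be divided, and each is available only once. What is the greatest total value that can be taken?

This is a 0/1 knapsack; check combinations near the capacity.
- tent+med kit+lantern+stove: weight 13+6+5+6=30, value 20+12+20+25=77
- med kit+lantern+water filter+stove: weight 6+5+14+6=31, value 12+20+20+25=77
- med kit+rope+lantern+stove: weight 6+14+5+6=31, value 12+14+20+25=71
Best: 77 pts.

77 pts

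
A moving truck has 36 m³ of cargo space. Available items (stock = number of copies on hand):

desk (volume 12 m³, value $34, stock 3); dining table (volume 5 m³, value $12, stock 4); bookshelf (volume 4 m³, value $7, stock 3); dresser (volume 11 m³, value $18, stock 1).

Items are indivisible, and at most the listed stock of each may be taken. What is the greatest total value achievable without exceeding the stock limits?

$102

Top feasible selections:
- 3×desk: volume 36, value 102
- 2×desk + 2×dining table: volume 34, value 92
Best: $102.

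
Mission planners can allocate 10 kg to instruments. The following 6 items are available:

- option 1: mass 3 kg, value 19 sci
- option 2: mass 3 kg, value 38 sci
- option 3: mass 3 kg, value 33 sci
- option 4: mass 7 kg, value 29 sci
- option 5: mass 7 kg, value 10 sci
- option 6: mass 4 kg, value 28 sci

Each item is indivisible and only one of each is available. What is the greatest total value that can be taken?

99 sci

Check high-value combinations within 10 kg:
- option 2+option 3+option 6: mass 3+3+4=10, value 38+33+28=99
- option 1+option 2+option 3: mass 3+3+3=9, value 19+38+33=90
- option 1+option 2+option 6: mass 3+3+4=10, value 19+38+28=85
- option 1+option 3+option 6: mass 3+3+4=10, value 19+33+28=80
- option 2+option 3: mass 3+3=6, value 38+33=71
Best: 99 sci.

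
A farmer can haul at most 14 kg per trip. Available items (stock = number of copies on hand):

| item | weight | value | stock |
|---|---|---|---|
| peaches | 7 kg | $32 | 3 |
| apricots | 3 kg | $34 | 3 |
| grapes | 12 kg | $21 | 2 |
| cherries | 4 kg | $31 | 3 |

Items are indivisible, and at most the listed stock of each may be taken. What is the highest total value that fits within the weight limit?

$133

Top feasible selections:
- 3×apricots + 1×cherries: weight 13, value 133
- 2×apricots + 2×cherries: weight 14, value 130
- 3×apricots: weight 9, value 102
- 1×peaches + 2×apricots: weight 13, value 100
Best: $133.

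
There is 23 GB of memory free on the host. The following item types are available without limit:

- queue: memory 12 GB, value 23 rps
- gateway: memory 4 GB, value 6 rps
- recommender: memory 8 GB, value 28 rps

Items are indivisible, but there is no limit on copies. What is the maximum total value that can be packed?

Best value-per-unit is recommender at 28/8; filling with it alone gives 2×28 = 56.
Optimal mix: 1×gateway + 2×recommender → memory 20, value 62.

62 rps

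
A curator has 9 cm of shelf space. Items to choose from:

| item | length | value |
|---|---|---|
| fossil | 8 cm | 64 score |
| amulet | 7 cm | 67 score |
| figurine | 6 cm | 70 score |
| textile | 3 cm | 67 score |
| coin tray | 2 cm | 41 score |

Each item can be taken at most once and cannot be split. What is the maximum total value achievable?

137 score

Check high-value combinations within 9 cm:
- figurine+textile: length 6+3=9, value 70+67=137
- figurine+coin tray: length 6+2=8, value 70+41=111
- textile+coin tray: length 3+2=5, value 67+41=108
Best: 137 score.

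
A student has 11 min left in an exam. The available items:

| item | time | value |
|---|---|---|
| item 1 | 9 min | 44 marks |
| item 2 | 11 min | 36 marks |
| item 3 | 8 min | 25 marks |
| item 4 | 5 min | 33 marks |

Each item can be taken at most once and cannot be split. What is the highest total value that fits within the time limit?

44 marks

Check high-value combinations within 11 min:
- item 1: time 9, value 44
- item 2: time 11, value 36
- item 4: time 5, value 33
- item 3: time 8, value 25
Best: 44 marks.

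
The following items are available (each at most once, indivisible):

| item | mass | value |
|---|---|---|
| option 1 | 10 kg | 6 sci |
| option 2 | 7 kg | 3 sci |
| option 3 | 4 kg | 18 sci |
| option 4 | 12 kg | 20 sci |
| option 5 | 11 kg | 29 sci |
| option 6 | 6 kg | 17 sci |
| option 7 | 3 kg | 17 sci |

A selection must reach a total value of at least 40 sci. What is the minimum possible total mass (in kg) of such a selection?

13

Subsets with value ≥ 40, sorted by total mass:
- option 3+option 6+option 7: mass 13, value 52
- option 5+option 7: mass 14, value 46
- option 3+option 5: mass 15, value 47
Minimum mass: 13 kg.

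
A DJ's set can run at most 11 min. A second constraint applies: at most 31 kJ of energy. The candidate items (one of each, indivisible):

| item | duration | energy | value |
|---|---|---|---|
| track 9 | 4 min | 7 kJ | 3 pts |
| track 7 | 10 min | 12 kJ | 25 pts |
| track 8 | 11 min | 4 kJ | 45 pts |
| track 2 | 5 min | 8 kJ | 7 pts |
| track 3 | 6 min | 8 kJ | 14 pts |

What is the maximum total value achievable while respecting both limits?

45 pts

Feasible sets respecting both limits:
- track 8: duration 11, energy 4, value 45
- track 7: duration 10, energy 12, value 25
- track 2+track 3: duration 11, energy 16, value 21
Best: 45 pts.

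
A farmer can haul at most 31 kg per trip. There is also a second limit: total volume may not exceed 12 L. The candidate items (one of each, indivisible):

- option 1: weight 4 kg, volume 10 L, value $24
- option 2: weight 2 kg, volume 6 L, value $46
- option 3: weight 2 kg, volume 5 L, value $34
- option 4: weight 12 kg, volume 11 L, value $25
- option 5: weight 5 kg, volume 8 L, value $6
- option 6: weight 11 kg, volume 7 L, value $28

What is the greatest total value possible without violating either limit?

$80

Feasible sets respecting both limits:
- option 2+option 3: weight 4, volume 11, value 80
- option 3+option 6: weight 13, volume 12, value 62
- option 2: weight 2, volume 6, value 46
- option 3: weight 2, volume 5, value 34
Best: $80.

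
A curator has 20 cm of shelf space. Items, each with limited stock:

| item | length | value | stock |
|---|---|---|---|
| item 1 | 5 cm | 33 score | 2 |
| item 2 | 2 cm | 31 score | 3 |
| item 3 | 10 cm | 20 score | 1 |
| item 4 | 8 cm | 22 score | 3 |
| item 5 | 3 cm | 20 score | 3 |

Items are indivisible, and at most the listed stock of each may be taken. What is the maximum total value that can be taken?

186 score

Best selections within length 20 and stock limits:
- 1×item 1 + 3×item 2 + 3×item 5: length 20, value 186
- 2×item 1 + 3×item 2 + 1×item 5: length 19, value 179
Best: 186 score.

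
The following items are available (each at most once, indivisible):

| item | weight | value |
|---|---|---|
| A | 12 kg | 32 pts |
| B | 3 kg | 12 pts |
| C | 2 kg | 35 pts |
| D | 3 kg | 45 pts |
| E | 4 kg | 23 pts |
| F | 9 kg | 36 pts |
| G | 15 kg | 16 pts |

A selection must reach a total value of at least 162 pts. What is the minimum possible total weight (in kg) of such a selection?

30

Subsets with value ≥ 162, sorted by total weight:
- A+C+D+E+F: weight 30, value 171
- A+B+C+D+E+F: weight 33, value 183
Minimum weight: 30 kg.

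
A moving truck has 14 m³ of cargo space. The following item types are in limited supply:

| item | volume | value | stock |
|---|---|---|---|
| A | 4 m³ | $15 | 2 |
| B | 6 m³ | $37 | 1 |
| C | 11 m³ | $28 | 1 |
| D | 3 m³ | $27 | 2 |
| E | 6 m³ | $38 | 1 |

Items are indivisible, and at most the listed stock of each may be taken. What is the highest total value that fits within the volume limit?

Best selections within volume 14 and stock limits:
- 2×D + 1×E: volume 12, value 92
- 1×B + 2×D: volume 12, value 91
- 2×A + 2×D: volume 14, value 84
Best: $92.

$92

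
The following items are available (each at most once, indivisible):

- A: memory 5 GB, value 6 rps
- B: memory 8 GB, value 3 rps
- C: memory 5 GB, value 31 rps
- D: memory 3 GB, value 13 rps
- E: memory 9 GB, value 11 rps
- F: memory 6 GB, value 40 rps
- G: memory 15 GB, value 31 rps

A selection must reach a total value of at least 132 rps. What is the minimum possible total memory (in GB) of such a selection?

Subsets with value ≥ 132, sorted by total memory:
- A+C+D+E+F+G: memory 43, value 132
- A+B+C+D+E+F+G: memory 51, value 135
Minimum memory: 43 GB.

43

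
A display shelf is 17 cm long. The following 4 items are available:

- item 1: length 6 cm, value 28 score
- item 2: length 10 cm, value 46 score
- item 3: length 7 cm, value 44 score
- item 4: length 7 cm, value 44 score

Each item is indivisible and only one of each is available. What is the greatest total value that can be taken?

90 score

Check high-value combinations within 17 cm:
- item 2+item 3: length 10+7=17, value 46+44=90
- item 2+item 4: length 10+7=17, value 46+44=90
- item 3+item 4: length 7+7=14, value 44+44=88
Best: 90 score.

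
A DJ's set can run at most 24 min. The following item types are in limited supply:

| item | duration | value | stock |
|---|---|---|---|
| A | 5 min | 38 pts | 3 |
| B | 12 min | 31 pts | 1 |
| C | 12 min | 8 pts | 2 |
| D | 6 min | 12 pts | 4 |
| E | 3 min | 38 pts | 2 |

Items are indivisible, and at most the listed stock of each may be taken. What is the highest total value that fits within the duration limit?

190 pts

Top feasible selections:
- 3×A + 2×E: duration 21, value 190
- 2×A + 1×D + 2×E: duration 22, value 164
- 3×A + 1×D + 1×E: duration 24, value 164
Best: 190 pts.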